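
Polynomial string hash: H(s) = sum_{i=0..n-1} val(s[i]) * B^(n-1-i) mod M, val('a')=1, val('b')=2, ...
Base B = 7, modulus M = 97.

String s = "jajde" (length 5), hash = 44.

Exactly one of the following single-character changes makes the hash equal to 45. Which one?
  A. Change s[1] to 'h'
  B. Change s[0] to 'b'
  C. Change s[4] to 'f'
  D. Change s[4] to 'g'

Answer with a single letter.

Answer: C

Derivation:
Option A: s[1]='a'->'h', delta=(8-1)*7^3 mod 97 = 73, hash=44+73 mod 97 = 20
Option B: s[0]='j'->'b', delta=(2-10)*7^4 mod 97 = 95, hash=44+95 mod 97 = 42
Option C: s[4]='e'->'f', delta=(6-5)*7^0 mod 97 = 1, hash=44+1 mod 97 = 45 <-- target
Option D: s[4]='e'->'g', delta=(7-5)*7^0 mod 97 = 2, hash=44+2 mod 97 = 46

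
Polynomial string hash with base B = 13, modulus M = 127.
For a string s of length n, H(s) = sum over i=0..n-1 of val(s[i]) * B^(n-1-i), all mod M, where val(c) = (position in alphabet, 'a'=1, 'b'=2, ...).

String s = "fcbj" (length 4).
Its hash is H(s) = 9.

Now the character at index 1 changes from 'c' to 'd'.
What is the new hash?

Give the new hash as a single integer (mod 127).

Answer: 51

Derivation:
val('c') = 3, val('d') = 4
Position k = 1, exponent = n-1-k = 2
B^2 mod M = 13^2 mod 127 = 42
Delta = (4 - 3) * 42 mod 127 = 42
New hash = (9 + 42) mod 127 = 51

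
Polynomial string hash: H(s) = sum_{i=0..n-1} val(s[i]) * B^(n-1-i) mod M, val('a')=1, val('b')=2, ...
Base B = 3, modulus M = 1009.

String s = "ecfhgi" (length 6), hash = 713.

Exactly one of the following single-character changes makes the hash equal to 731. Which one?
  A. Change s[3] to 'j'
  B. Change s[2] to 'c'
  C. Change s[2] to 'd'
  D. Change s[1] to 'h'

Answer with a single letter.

Answer: A

Derivation:
Option A: s[3]='h'->'j', delta=(10-8)*3^2 mod 1009 = 18, hash=713+18 mod 1009 = 731 <-- target
Option B: s[2]='f'->'c', delta=(3-6)*3^3 mod 1009 = 928, hash=713+928 mod 1009 = 632
Option C: s[2]='f'->'d', delta=(4-6)*3^3 mod 1009 = 955, hash=713+955 mod 1009 = 659
Option D: s[1]='c'->'h', delta=(8-3)*3^4 mod 1009 = 405, hash=713+405 mod 1009 = 109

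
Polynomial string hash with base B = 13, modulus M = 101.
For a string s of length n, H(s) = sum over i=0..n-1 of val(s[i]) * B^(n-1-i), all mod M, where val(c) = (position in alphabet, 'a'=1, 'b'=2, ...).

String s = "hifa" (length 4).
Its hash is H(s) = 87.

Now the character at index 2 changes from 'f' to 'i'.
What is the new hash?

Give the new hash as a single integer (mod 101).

val('f') = 6, val('i') = 9
Position k = 2, exponent = n-1-k = 1
B^1 mod M = 13^1 mod 101 = 13
Delta = (9 - 6) * 13 mod 101 = 39
New hash = (87 + 39) mod 101 = 25

Answer: 25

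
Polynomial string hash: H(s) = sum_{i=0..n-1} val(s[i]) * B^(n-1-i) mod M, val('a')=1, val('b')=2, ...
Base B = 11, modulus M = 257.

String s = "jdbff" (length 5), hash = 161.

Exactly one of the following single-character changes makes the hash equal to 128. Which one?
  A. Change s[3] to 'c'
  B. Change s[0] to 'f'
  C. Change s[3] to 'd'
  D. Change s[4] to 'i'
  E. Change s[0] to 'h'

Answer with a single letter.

Answer: A

Derivation:
Option A: s[3]='f'->'c', delta=(3-6)*11^1 mod 257 = 224, hash=161+224 mod 257 = 128 <-- target
Option B: s[0]='j'->'f', delta=(6-10)*11^4 mod 257 = 32, hash=161+32 mod 257 = 193
Option C: s[3]='f'->'d', delta=(4-6)*11^1 mod 257 = 235, hash=161+235 mod 257 = 139
Option D: s[4]='f'->'i', delta=(9-6)*11^0 mod 257 = 3, hash=161+3 mod 257 = 164
Option E: s[0]='j'->'h', delta=(8-10)*11^4 mod 257 = 16, hash=161+16 mod 257 = 177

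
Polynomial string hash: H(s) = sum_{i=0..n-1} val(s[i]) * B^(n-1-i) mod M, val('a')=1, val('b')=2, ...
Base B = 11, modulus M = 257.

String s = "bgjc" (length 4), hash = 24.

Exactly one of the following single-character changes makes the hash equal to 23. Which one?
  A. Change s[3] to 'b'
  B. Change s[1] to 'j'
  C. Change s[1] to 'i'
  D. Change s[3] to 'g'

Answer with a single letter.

Option A: s[3]='c'->'b', delta=(2-3)*11^0 mod 257 = 256, hash=24+256 mod 257 = 23 <-- target
Option B: s[1]='g'->'j', delta=(10-7)*11^2 mod 257 = 106, hash=24+106 mod 257 = 130
Option C: s[1]='g'->'i', delta=(9-7)*11^2 mod 257 = 242, hash=24+242 mod 257 = 9
Option D: s[3]='c'->'g', delta=(7-3)*11^0 mod 257 = 4, hash=24+4 mod 257 = 28

Answer: A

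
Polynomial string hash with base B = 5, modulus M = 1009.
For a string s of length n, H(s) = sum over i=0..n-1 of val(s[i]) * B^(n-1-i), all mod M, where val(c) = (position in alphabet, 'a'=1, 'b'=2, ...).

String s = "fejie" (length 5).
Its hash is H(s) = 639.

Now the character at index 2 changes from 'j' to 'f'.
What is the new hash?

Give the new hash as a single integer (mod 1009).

Answer: 539

Derivation:
val('j') = 10, val('f') = 6
Position k = 2, exponent = n-1-k = 2
B^2 mod M = 5^2 mod 1009 = 25
Delta = (6 - 10) * 25 mod 1009 = 909
New hash = (639 + 909) mod 1009 = 539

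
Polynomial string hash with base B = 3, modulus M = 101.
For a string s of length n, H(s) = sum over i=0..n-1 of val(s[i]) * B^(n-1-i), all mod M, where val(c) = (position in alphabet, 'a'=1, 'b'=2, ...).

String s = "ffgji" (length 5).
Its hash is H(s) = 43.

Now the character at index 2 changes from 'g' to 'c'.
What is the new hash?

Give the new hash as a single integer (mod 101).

Answer: 7

Derivation:
val('g') = 7, val('c') = 3
Position k = 2, exponent = n-1-k = 2
B^2 mod M = 3^2 mod 101 = 9
Delta = (3 - 7) * 9 mod 101 = 65
New hash = (43 + 65) mod 101 = 7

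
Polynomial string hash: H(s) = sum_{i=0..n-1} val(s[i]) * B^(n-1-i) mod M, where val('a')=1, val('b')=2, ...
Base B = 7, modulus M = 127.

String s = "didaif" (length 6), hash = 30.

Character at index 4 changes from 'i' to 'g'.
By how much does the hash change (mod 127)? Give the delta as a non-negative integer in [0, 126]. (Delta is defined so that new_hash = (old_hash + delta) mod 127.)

Delta formula: (val(new) - val(old)) * B^(n-1-k) mod M
  val('g') - val('i') = 7 - 9 = -2
  B^(n-1-k) = 7^1 mod 127 = 7
  Delta = -2 * 7 mod 127 = 113

Answer: 113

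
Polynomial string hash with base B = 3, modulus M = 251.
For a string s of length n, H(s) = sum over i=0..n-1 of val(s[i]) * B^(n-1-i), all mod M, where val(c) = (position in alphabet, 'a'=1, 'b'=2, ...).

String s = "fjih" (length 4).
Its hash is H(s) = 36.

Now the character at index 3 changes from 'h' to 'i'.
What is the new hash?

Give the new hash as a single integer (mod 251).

Answer: 37

Derivation:
val('h') = 8, val('i') = 9
Position k = 3, exponent = n-1-k = 0
B^0 mod M = 3^0 mod 251 = 1
Delta = (9 - 8) * 1 mod 251 = 1
New hash = (36 + 1) mod 251 = 37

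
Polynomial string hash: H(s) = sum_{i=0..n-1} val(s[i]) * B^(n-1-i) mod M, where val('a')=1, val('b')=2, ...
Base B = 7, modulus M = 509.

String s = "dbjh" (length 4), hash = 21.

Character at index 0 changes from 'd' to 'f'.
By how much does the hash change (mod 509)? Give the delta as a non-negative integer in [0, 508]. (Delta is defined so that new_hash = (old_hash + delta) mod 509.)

Answer: 177

Derivation:
Delta formula: (val(new) - val(old)) * B^(n-1-k) mod M
  val('f') - val('d') = 6 - 4 = 2
  B^(n-1-k) = 7^3 mod 509 = 343
  Delta = 2 * 343 mod 509 = 177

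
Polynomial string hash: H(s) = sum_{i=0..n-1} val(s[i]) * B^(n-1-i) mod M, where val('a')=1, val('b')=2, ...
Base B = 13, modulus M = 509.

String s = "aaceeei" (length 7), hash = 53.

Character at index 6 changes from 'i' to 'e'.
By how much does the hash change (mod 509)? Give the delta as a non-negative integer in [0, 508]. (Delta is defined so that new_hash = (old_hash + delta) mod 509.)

Answer: 505

Derivation:
Delta formula: (val(new) - val(old)) * B^(n-1-k) mod M
  val('e') - val('i') = 5 - 9 = -4
  B^(n-1-k) = 13^0 mod 509 = 1
  Delta = -4 * 1 mod 509 = 505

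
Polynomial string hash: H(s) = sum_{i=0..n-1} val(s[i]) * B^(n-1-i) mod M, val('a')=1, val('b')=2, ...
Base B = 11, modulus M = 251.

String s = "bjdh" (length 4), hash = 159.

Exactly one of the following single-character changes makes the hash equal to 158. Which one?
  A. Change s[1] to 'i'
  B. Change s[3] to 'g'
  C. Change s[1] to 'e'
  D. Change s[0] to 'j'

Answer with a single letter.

Answer: B

Derivation:
Option A: s[1]='j'->'i', delta=(9-10)*11^2 mod 251 = 130, hash=159+130 mod 251 = 38
Option B: s[3]='h'->'g', delta=(7-8)*11^0 mod 251 = 250, hash=159+250 mod 251 = 158 <-- target
Option C: s[1]='j'->'e', delta=(5-10)*11^2 mod 251 = 148, hash=159+148 mod 251 = 56
Option D: s[0]='b'->'j', delta=(10-2)*11^3 mod 251 = 106, hash=159+106 mod 251 = 14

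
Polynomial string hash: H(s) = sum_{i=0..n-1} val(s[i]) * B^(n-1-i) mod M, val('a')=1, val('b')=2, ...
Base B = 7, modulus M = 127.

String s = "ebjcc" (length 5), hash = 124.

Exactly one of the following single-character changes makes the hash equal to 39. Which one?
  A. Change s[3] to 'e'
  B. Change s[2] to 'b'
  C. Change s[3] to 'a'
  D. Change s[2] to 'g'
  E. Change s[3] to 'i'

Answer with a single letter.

Option A: s[3]='c'->'e', delta=(5-3)*7^1 mod 127 = 14, hash=124+14 mod 127 = 11
Option B: s[2]='j'->'b', delta=(2-10)*7^2 mod 127 = 116, hash=124+116 mod 127 = 113
Option C: s[3]='c'->'a', delta=(1-3)*7^1 mod 127 = 113, hash=124+113 mod 127 = 110
Option D: s[2]='j'->'g', delta=(7-10)*7^2 mod 127 = 107, hash=124+107 mod 127 = 104
Option E: s[3]='c'->'i', delta=(9-3)*7^1 mod 127 = 42, hash=124+42 mod 127 = 39 <-- target

Answer: E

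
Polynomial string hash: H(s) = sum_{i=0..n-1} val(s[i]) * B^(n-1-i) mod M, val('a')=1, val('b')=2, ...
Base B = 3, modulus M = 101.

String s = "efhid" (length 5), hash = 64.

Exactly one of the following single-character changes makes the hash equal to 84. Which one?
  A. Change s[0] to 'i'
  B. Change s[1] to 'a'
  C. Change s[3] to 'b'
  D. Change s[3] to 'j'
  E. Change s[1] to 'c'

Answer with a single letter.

Option A: s[0]='e'->'i', delta=(9-5)*3^4 mod 101 = 21, hash=64+21 mod 101 = 85
Option B: s[1]='f'->'a', delta=(1-6)*3^3 mod 101 = 67, hash=64+67 mod 101 = 30
Option C: s[3]='i'->'b', delta=(2-9)*3^1 mod 101 = 80, hash=64+80 mod 101 = 43
Option D: s[3]='i'->'j', delta=(10-9)*3^1 mod 101 = 3, hash=64+3 mod 101 = 67
Option E: s[1]='f'->'c', delta=(3-6)*3^3 mod 101 = 20, hash=64+20 mod 101 = 84 <-- target

Answer: E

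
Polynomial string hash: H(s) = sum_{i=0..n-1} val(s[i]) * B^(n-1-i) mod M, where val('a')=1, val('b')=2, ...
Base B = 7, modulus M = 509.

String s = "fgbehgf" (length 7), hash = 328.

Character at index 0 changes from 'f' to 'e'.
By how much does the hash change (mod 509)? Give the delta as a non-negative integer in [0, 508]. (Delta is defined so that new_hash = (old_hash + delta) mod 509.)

Delta formula: (val(new) - val(old)) * B^(n-1-k) mod M
  val('e') - val('f') = 5 - 6 = -1
  B^(n-1-k) = 7^6 mod 509 = 70
  Delta = -1 * 70 mod 509 = 439

Answer: 439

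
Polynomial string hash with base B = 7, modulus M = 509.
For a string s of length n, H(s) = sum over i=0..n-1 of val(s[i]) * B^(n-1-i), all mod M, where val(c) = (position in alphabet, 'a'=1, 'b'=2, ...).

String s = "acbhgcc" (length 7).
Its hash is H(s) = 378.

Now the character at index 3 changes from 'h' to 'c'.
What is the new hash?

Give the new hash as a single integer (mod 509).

Answer: 190

Derivation:
val('h') = 8, val('c') = 3
Position k = 3, exponent = n-1-k = 3
B^3 mod M = 7^3 mod 509 = 343
Delta = (3 - 8) * 343 mod 509 = 321
New hash = (378 + 321) mod 509 = 190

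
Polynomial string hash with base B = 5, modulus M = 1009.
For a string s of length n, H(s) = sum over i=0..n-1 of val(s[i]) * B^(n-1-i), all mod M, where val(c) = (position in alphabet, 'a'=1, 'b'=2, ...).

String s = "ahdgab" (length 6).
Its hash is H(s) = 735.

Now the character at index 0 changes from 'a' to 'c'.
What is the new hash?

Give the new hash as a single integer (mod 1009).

Answer: 931

Derivation:
val('a') = 1, val('c') = 3
Position k = 0, exponent = n-1-k = 5
B^5 mod M = 5^5 mod 1009 = 98
Delta = (3 - 1) * 98 mod 1009 = 196
New hash = (735 + 196) mod 1009 = 931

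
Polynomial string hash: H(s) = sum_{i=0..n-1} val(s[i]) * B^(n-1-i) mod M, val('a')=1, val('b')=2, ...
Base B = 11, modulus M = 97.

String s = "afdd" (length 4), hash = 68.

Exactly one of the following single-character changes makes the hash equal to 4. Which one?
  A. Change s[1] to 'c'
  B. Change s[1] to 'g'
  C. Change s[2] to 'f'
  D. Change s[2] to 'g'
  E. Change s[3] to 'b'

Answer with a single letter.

Answer: D

Derivation:
Option A: s[1]='f'->'c', delta=(3-6)*11^2 mod 97 = 25, hash=68+25 mod 97 = 93
Option B: s[1]='f'->'g', delta=(7-6)*11^2 mod 97 = 24, hash=68+24 mod 97 = 92
Option C: s[2]='d'->'f', delta=(6-4)*11^1 mod 97 = 22, hash=68+22 mod 97 = 90
Option D: s[2]='d'->'g', delta=(7-4)*11^1 mod 97 = 33, hash=68+33 mod 97 = 4 <-- target
Option E: s[3]='d'->'b', delta=(2-4)*11^0 mod 97 = 95, hash=68+95 mod 97 = 66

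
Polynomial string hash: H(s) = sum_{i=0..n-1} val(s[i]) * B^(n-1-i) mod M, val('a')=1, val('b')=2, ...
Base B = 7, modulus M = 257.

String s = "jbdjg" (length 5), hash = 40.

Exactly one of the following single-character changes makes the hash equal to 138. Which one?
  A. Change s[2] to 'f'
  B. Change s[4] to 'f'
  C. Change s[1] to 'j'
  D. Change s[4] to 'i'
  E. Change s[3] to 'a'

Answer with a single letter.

Option A: s[2]='d'->'f', delta=(6-4)*7^2 mod 257 = 98, hash=40+98 mod 257 = 138 <-- target
Option B: s[4]='g'->'f', delta=(6-7)*7^0 mod 257 = 256, hash=40+256 mod 257 = 39
Option C: s[1]='b'->'j', delta=(10-2)*7^3 mod 257 = 174, hash=40+174 mod 257 = 214
Option D: s[4]='g'->'i', delta=(9-7)*7^0 mod 257 = 2, hash=40+2 mod 257 = 42
Option E: s[3]='j'->'a', delta=(1-10)*7^1 mod 257 = 194, hash=40+194 mod 257 = 234

Answer: A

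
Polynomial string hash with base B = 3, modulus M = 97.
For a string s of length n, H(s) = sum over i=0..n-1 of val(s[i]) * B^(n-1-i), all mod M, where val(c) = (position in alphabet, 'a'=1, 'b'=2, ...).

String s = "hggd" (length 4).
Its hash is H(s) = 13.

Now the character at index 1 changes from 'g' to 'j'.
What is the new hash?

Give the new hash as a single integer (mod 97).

val('g') = 7, val('j') = 10
Position k = 1, exponent = n-1-k = 2
B^2 mod M = 3^2 mod 97 = 9
Delta = (10 - 7) * 9 mod 97 = 27
New hash = (13 + 27) mod 97 = 40

Answer: 40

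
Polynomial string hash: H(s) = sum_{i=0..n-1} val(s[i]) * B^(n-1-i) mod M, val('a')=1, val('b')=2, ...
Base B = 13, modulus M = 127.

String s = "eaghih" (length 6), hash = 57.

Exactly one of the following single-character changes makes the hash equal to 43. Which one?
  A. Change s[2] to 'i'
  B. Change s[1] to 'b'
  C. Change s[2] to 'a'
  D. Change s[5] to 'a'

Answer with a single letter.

Answer: B

Derivation:
Option A: s[2]='g'->'i', delta=(9-7)*13^3 mod 127 = 76, hash=57+76 mod 127 = 6
Option B: s[1]='a'->'b', delta=(2-1)*13^4 mod 127 = 113, hash=57+113 mod 127 = 43 <-- target
Option C: s[2]='g'->'a', delta=(1-7)*13^3 mod 127 = 26, hash=57+26 mod 127 = 83
Option D: s[5]='h'->'a', delta=(1-8)*13^0 mod 127 = 120, hash=57+120 mod 127 = 50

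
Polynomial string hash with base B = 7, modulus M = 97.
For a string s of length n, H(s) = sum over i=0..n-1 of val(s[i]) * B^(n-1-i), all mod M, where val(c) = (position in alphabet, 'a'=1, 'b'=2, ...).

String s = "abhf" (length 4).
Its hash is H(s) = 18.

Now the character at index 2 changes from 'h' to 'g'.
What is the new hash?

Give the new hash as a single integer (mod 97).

val('h') = 8, val('g') = 7
Position k = 2, exponent = n-1-k = 1
B^1 mod M = 7^1 mod 97 = 7
Delta = (7 - 8) * 7 mod 97 = 90
New hash = (18 + 90) mod 97 = 11

Answer: 11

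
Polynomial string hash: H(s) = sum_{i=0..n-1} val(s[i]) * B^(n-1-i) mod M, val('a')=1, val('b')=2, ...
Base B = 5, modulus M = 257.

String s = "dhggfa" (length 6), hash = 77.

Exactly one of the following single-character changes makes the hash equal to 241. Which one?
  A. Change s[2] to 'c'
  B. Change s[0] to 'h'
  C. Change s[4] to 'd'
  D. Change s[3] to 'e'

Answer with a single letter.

Answer: B

Derivation:
Option A: s[2]='g'->'c', delta=(3-7)*5^3 mod 257 = 14, hash=77+14 mod 257 = 91
Option B: s[0]='d'->'h', delta=(8-4)*5^5 mod 257 = 164, hash=77+164 mod 257 = 241 <-- target
Option C: s[4]='f'->'d', delta=(4-6)*5^1 mod 257 = 247, hash=77+247 mod 257 = 67
Option D: s[3]='g'->'e', delta=(5-7)*5^2 mod 257 = 207, hash=77+207 mod 257 = 27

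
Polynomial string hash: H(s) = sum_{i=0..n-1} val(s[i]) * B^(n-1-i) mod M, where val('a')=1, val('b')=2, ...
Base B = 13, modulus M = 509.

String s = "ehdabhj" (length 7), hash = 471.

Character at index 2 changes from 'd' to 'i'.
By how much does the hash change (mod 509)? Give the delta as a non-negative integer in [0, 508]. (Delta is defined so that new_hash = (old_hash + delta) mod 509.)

Answer: 285

Derivation:
Delta formula: (val(new) - val(old)) * B^(n-1-k) mod M
  val('i') - val('d') = 9 - 4 = 5
  B^(n-1-k) = 13^4 mod 509 = 57
  Delta = 5 * 57 mod 509 = 285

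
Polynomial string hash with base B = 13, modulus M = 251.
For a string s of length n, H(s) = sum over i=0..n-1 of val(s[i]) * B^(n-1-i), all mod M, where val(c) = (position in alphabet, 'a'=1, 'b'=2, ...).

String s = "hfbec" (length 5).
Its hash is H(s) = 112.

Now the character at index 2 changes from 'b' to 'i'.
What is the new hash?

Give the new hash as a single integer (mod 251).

val('b') = 2, val('i') = 9
Position k = 2, exponent = n-1-k = 2
B^2 mod M = 13^2 mod 251 = 169
Delta = (9 - 2) * 169 mod 251 = 179
New hash = (112 + 179) mod 251 = 40

Answer: 40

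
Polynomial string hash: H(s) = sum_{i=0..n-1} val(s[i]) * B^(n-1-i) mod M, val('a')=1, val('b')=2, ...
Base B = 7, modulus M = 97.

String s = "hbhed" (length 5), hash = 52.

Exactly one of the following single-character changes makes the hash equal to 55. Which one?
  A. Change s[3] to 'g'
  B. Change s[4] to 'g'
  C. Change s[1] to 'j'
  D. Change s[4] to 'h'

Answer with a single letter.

Option A: s[3]='e'->'g', delta=(7-5)*7^1 mod 97 = 14, hash=52+14 mod 97 = 66
Option B: s[4]='d'->'g', delta=(7-4)*7^0 mod 97 = 3, hash=52+3 mod 97 = 55 <-- target
Option C: s[1]='b'->'j', delta=(10-2)*7^3 mod 97 = 28, hash=52+28 mod 97 = 80
Option D: s[4]='d'->'h', delta=(8-4)*7^0 mod 97 = 4, hash=52+4 mod 97 = 56

Answer: B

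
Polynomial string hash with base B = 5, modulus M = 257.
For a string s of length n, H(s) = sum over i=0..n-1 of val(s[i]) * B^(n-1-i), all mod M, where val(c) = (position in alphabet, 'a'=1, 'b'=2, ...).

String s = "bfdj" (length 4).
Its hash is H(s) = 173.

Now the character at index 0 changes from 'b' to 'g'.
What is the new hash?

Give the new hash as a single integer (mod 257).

val('b') = 2, val('g') = 7
Position k = 0, exponent = n-1-k = 3
B^3 mod M = 5^3 mod 257 = 125
Delta = (7 - 2) * 125 mod 257 = 111
New hash = (173 + 111) mod 257 = 27

Answer: 27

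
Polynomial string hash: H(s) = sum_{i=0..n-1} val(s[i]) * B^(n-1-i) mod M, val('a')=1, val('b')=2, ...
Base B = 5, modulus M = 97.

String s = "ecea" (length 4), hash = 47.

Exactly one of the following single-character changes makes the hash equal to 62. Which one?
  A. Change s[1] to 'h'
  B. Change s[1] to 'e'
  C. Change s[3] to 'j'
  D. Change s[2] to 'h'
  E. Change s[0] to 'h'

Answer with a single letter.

Answer: D

Derivation:
Option A: s[1]='c'->'h', delta=(8-3)*5^2 mod 97 = 28, hash=47+28 mod 97 = 75
Option B: s[1]='c'->'e', delta=(5-3)*5^2 mod 97 = 50, hash=47+50 mod 97 = 0
Option C: s[3]='a'->'j', delta=(10-1)*5^0 mod 97 = 9, hash=47+9 mod 97 = 56
Option D: s[2]='e'->'h', delta=(8-5)*5^1 mod 97 = 15, hash=47+15 mod 97 = 62 <-- target
Option E: s[0]='e'->'h', delta=(8-5)*5^3 mod 97 = 84, hash=47+84 mod 97 = 34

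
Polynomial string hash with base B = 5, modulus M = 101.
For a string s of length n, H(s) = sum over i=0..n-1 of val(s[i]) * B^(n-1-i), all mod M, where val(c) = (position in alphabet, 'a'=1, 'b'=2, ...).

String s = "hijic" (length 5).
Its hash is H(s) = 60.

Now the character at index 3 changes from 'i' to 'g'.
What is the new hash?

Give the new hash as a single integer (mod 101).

val('i') = 9, val('g') = 7
Position k = 3, exponent = n-1-k = 1
B^1 mod M = 5^1 mod 101 = 5
Delta = (7 - 9) * 5 mod 101 = 91
New hash = (60 + 91) mod 101 = 50

Answer: 50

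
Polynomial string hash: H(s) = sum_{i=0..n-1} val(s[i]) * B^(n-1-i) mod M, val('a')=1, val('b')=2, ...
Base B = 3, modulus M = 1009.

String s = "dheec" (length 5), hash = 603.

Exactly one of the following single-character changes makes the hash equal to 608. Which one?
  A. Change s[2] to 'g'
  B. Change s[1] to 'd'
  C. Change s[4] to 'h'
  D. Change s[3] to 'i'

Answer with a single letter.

Option A: s[2]='e'->'g', delta=(7-5)*3^2 mod 1009 = 18, hash=603+18 mod 1009 = 621
Option B: s[1]='h'->'d', delta=(4-8)*3^3 mod 1009 = 901, hash=603+901 mod 1009 = 495
Option C: s[4]='c'->'h', delta=(8-3)*3^0 mod 1009 = 5, hash=603+5 mod 1009 = 608 <-- target
Option D: s[3]='e'->'i', delta=(9-5)*3^1 mod 1009 = 12, hash=603+12 mod 1009 = 615

Answer: C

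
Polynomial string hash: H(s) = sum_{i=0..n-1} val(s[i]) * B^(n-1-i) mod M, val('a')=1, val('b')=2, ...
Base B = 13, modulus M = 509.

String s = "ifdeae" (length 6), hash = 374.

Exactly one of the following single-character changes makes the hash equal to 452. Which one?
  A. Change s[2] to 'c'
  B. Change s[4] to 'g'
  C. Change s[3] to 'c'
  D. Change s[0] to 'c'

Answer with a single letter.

Answer: B

Derivation:
Option A: s[2]='d'->'c', delta=(3-4)*13^3 mod 509 = 348, hash=374+348 mod 509 = 213
Option B: s[4]='a'->'g', delta=(7-1)*13^1 mod 509 = 78, hash=374+78 mod 509 = 452 <-- target
Option C: s[3]='e'->'c', delta=(3-5)*13^2 mod 509 = 171, hash=374+171 mod 509 = 36
Option D: s[0]='i'->'c', delta=(3-9)*13^5 mod 509 = 135, hash=374+135 mod 509 = 0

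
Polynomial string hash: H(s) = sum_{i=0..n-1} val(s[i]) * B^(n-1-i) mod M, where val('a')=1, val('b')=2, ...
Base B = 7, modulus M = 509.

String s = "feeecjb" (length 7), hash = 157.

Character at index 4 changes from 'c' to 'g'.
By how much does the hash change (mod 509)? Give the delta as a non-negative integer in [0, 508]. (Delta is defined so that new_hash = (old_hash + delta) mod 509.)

Delta formula: (val(new) - val(old)) * B^(n-1-k) mod M
  val('g') - val('c') = 7 - 3 = 4
  B^(n-1-k) = 7^2 mod 509 = 49
  Delta = 4 * 49 mod 509 = 196

Answer: 196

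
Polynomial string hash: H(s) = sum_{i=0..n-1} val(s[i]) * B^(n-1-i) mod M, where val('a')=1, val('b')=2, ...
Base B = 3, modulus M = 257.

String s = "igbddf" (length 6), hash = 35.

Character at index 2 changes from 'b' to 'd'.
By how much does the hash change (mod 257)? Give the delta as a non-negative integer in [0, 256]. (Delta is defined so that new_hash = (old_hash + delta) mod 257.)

Delta formula: (val(new) - val(old)) * B^(n-1-k) mod M
  val('d') - val('b') = 4 - 2 = 2
  B^(n-1-k) = 3^3 mod 257 = 27
  Delta = 2 * 27 mod 257 = 54

Answer: 54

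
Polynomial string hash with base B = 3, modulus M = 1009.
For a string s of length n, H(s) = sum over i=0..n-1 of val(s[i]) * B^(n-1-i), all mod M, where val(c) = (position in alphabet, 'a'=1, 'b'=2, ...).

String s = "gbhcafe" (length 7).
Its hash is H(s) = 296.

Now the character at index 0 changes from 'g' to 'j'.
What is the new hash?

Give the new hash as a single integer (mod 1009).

val('g') = 7, val('j') = 10
Position k = 0, exponent = n-1-k = 6
B^6 mod M = 3^6 mod 1009 = 729
Delta = (10 - 7) * 729 mod 1009 = 169
New hash = (296 + 169) mod 1009 = 465

Answer: 465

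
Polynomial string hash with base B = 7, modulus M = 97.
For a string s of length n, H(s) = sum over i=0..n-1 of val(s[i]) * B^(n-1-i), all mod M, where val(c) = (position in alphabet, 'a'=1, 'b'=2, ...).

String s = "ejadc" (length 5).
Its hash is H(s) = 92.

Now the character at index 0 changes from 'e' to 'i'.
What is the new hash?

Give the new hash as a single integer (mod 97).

val('e') = 5, val('i') = 9
Position k = 0, exponent = n-1-k = 4
B^4 mod M = 7^4 mod 97 = 73
Delta = (9 - 5) * 73 mod 97 = 1
New hash = (92 + 1) mod 97 = 93

Answer: 93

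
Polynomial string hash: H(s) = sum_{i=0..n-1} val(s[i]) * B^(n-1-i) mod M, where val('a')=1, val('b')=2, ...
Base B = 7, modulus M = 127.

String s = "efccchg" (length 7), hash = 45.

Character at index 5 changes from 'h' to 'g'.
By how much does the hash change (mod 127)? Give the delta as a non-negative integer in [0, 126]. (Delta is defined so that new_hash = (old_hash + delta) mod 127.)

Answer: 120

Derivation:
Delta formula: (val(new) - val(old)) * B^(n-1-k) mod M
  val('g') - val('h') = 7 - 8 = -1
  B^(n-1-k) = 7^1 mod 127 = 7
  Delta = -1 * 7 mod 127 = 120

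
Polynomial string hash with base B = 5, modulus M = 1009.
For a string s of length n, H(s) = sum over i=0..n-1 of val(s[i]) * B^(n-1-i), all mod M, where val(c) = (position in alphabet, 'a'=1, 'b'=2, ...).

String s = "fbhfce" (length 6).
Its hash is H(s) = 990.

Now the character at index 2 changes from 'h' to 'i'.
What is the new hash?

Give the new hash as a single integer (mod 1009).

Answer: 106

Derivation:
val('h') = 8, val('i') = 9
Position k = 2, exponent = n-1-k = 3
B^3 mod M = 5^3 mod 1009 = 125
Delta = (9 - 8) * 125 mod 1009 = 125
New hash = (990 + 125) mod 1009 = 106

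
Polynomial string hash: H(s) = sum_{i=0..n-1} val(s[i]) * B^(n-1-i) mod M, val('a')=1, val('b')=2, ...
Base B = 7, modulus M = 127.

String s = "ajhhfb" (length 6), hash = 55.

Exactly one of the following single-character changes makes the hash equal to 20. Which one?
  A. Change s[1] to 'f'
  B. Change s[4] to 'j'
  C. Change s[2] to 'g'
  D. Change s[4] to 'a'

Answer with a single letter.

Answer: D

Derivation:
Option A: s[1]='j'->'f', delta=(6-10)*7^4 mod 127 = 48, hash=55+48 mod 127 = 103
Option B: s[4]='f'->'j', delta=(10-6)*7^1 mod 127 = 28, hash=55+28 mod 127 = 83
Option C: s[2]='h'->'g', delta=(7-8)*7^3 mod 127 = 38, hash=55+38 mod 127 = 93
Option D: s[4]='f'->'a', delta=(1-6)*7^1 mod 127 = 92, hash=55+92 mod 127 = 20 <-- target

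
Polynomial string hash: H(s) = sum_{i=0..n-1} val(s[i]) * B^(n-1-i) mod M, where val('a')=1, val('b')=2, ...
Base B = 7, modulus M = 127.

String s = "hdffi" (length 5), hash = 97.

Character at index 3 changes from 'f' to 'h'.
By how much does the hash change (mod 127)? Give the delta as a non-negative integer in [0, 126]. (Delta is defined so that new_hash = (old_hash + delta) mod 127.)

Answer: 14

Derivation:
Delta formula: (val(new) - val(old)) * B^(n-1-k) mod M
  val('h') - val('f') = 8 - 6 = 2
  B^(n-1-k) = 7^1 mod 127 = 7
  Delta = 2 * 7 mod 127 = 14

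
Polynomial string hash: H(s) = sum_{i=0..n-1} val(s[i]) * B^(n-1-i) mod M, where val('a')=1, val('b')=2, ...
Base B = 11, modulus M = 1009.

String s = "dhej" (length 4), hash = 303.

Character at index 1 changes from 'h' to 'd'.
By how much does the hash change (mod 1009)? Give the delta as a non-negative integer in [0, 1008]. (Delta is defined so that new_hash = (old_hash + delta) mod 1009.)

Answer: 525

Derivation:
Delta formula: (val(new) - val(old)) * B^(n-1-k) mod M
  val('d') - val('h') = 4 - 8 = -4
  B^(n-1-k) = 11^2 mod 1009 = 121
  Delta = -4 * 121 mod 1009 = 525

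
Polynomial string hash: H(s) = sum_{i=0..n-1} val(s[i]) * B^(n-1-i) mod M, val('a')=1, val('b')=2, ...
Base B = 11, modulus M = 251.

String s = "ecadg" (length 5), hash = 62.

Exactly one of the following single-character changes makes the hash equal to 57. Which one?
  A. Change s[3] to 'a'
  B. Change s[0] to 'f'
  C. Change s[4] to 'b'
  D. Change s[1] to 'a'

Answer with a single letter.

Option A: s[3]='d'->'a', delta=(1-4)*11^1 mod 251 = 218, hash=62+218 mod 251 = 29
Option B: s[0]='e'->'f', delta=(6-5)*11^4 mod 251 = 83, hash=62+83 mod 251 = 145
Option C: s[4]='g'->'b', delta=(2-7)*11^0 mod 251 = 246, hash=62+246 mod 251 = 57 <-- target
Option D: s[1]='c'->'a', delta=(1-3)*11^3 mod 251 = 99, hash=62+99 mod 251 = 161

Answer: C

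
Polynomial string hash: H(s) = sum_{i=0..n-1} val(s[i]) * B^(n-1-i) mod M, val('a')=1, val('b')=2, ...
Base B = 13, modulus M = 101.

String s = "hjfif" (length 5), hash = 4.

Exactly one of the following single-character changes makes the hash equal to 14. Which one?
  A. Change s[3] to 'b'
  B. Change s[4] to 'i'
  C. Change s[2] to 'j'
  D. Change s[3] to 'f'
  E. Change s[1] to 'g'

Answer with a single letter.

Answer: A

Derivation:
Option A: s[3]='i'->'b', delta=(2-9)*13^1 mod 101 = 10, hash=4+10 mod 101 = 14 <-- target
Option B: s[4]='f'->'i', delta=(9-6)*13^0 mod 101 = 3, hash=4+3 mod 101 = 7
Option C: s[2]='f'->'j', delta=(10-6)*13^2 mod 101 = 70, hash=4+70 mod 101 = 74
Option D: s[3]='i'->'f', delta=(6-9)*13^1 mod 101 = 62, hash=4+62 mod 101 = 66
Option E: s[1]='j'->'g', delta=(7-10)*13^3 mod 101 = 75, hash=4+75 mod 101 = 79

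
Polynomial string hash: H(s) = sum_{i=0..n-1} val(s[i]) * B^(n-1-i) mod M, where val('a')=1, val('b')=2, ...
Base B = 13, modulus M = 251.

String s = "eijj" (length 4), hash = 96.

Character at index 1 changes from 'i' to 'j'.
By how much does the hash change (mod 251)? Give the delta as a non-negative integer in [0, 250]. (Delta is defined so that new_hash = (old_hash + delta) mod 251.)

Delta formula: (val(new) - val(old)) * B^(n-1-k) mod M
  val('j') - val('i') = 10 - 9 = 1
  B^(n-1-k) = 13^2 mod 251 = 169
  Delta = 1 * 169 mod 251 = 169

Answer: 169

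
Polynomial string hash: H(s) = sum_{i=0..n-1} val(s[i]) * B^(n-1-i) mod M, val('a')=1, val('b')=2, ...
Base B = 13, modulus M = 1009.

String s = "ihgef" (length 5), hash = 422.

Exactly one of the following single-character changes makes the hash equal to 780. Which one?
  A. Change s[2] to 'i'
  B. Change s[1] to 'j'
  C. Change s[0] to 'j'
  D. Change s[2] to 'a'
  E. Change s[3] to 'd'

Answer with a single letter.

Option A: s[2]='g'->'i', delta=(9-7)*13^2 mod 1009 = 338, hash=422+338 mod 1009 = 760
Option B: s[1]='h'->'j', delta=(10-8)*13^3 mod 1009 = 358, hash=422+358 mod 1009 = 780 <-- target
Option C: s[0]='i'->'j', delta=(10-9)*13^4 mod 1009 = 309, hash=422+309 mod 1009 = 731
Option D: s[2]='g'->'a', delta=(1-7)*13^2 mod 1009 = 1004, hash=422+1004 mod 1009 = 417
Option E: s[3]='e'->'d', delta=(4-5)*13^1 mod 1009 = 996, hash=422+996 mod 1009 = 409

Answer: B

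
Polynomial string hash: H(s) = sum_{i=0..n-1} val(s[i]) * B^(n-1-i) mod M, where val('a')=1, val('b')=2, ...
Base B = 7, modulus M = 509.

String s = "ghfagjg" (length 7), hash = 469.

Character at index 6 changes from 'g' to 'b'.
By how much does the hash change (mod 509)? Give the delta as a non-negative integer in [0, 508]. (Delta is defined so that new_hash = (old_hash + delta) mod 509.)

Delta formula: (val(new) - val(old)) * B^(n-1-k) mod M
  val('b') - val('g') = 2 - 7 = -5
  B^(n-1-k) = 7^0 mod 509 = 1
  Delta = -5 * 1 mod 509 = 504

Answer: 504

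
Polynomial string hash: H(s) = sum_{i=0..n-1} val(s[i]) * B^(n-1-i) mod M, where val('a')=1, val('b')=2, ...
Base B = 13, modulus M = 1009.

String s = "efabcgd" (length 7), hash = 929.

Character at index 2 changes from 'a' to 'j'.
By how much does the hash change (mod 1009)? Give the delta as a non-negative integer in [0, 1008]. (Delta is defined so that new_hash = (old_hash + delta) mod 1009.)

Answer: 763

Derivation:
Delta formula: (val(new) - val(old)) * B^(n-1-k) mod M
  val('j') - val('a') = 10 - 1 = 9
  B^(n-1-k) = 13^4 mod 1009 = 309
  Delta = 9 * 309 mod 1009 = 763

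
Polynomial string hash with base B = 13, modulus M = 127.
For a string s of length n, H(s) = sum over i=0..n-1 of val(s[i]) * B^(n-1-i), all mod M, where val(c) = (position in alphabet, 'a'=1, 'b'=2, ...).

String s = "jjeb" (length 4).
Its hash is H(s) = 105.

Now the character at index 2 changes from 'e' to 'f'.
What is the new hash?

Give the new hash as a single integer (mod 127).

val('e') = 5, val('f') = 6
Position k = 2, exponent = n-1-k = 1
B^1 mod M = 13^1 mod 127 = 13
Delta = (6 - 5) * 13 mod 127 = 13
New hash = (105 + 13) mod 127 = 118

Answer: 118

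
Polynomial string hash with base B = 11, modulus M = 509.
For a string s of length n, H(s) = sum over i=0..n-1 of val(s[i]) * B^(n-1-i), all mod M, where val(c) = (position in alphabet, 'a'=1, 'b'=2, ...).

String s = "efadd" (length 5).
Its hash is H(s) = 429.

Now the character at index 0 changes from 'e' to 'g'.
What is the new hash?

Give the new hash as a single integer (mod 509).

val('e') = 5, val('g') = 7
Position k = 0, exponent = n-1-k = 4
B^4 mod M = 11^4 mod 509 = 389
Delta = (7 - 5) * 389 mod 509 = 269
New hash = (429 + 269) mod 509 = 189

Answer: 189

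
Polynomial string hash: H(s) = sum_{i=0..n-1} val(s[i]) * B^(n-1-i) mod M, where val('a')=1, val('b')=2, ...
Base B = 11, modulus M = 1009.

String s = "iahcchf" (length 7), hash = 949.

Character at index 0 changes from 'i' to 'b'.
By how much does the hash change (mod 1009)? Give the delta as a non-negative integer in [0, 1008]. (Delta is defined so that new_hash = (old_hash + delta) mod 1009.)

Delta formula: (val(new) - val(old)) * B^(n-1-k) mod M
  val('b') - val('i') = 2 - 9 = -7
  B^(n-1-k) = 11^6 mod 1009 = 766
  Delta = -7 * 766 mod 1009 = 692

Answer: 692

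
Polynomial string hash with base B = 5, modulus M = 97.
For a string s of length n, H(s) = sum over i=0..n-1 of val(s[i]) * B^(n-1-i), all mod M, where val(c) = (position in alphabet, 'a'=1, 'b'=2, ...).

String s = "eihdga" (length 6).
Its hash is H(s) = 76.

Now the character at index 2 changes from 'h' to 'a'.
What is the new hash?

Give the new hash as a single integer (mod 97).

val('h') = 8, val('a') = 1
Position k = 2, exponent = n-1-k = 3
B^3 mod M = 5^3 mod 97 = 28
Delta = (1 - 8) * 28 mod 97 = 95
New hash = (76 + 95) mod 97 = 74

Answer: 74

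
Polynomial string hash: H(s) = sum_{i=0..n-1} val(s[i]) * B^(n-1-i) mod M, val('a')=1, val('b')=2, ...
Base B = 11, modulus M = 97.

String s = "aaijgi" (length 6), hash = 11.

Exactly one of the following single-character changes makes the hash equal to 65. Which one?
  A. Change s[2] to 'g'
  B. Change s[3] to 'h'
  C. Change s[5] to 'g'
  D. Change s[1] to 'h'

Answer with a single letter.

Option A: s[2]='i'->'g', delta=(7-9)*11^3 mod 97 = 54, hash=11+54 mod 97 = 65 <-- target
Option B: s[3]='j'->'h', delta=(8-10)*11^2 mod 97 = 49, hash=11+49 mod 97 = 60
Option C: s[5]='i'->'g', delta=(7-9)*11^0 mod 97 = 95, hash=11+95 mod 97 = 9
Option D: s[1]='a'->'h', delta=(8-1)*11^4 mod 97 = 55, hash=11+55 mod 97 = 66

Answer: A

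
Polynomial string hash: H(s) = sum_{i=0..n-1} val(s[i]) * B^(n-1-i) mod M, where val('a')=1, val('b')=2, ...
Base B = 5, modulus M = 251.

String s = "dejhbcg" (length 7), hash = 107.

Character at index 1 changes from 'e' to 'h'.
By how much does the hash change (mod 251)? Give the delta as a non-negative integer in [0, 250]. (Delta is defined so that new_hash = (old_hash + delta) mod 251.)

Answer: 88

Derivation:
Delta formula: (val(new) - val(old)) * B^(n-1-k) mod M
  val('h') - val('e') = 8 - 5 = 3
  B^(n-1-k) = 5^5 mod 251 = 113
  Delta = 3 * 113 mod 251 = 88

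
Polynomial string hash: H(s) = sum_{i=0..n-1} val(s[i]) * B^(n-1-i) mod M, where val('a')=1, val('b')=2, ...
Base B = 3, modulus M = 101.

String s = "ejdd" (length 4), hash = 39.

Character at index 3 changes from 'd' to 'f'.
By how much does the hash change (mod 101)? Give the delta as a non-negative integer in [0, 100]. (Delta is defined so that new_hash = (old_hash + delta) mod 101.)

Answer: 2

Derivation:
Delta formula: (val(new) - val(old)) * B^(n-1-k) mod M
  val('f') - val('d') = 6 - 4 = 2
  B^(n-1-k) = 3^0 mod 101 = 1
  Delta = 2 * 1 mod 101 = 2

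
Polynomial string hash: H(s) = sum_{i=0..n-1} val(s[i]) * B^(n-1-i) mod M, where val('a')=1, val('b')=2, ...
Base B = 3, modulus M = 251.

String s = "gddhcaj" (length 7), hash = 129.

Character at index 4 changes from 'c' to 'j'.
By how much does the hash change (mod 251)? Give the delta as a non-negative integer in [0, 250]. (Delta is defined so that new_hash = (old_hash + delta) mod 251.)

Answer: 63

Derivation:
Delta formula: (val(new) - val(old)) * B^(n-1-k) mod M
  val('j') - val('c') = 10 - 3 = 7
  B^(n-1-k) = 3^2 mod 251 = 9
  Delta = 7 * 9 mod 251 = 63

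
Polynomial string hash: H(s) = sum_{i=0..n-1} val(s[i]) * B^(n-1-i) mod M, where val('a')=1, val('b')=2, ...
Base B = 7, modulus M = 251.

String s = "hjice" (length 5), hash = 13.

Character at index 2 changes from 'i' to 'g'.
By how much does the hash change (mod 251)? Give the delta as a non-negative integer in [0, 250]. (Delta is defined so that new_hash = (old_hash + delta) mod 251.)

Answer: 153

Derivation:
Delta formula: (val(new) - val(old)) * B^(n-1-k) mod M
  val('g') - val('i') = 7 - 9 = -2
  B^(n-1-k) = 7^2 mod 251 = 49
  Delta = -2 * 49 mod 251 = 153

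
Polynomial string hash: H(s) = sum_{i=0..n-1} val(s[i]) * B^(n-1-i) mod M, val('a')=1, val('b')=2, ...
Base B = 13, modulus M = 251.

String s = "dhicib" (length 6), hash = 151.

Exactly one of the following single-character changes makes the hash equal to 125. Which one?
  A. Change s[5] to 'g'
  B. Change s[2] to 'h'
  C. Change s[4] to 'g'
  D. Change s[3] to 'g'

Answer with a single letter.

Option A: s[5]='b'->'g', delta=(7-2)*13^0 mod 251 = 5, hash=151+5 mod 251 = 156
Option B: s[2]='i'->'h', delta=(8-9)*13^3 mod 251 = 62, hash=151+62 mod 251 = 213
Option C: s[4]='i'->'g', delta=(7-9)*13^1 mod 251 = 225, hash=151+225 mod 251 = 125 <-- target
Option D: s[3]='c'->'g', delta=(7-3)*13^2 mod 251 = 174, hash=151+174 mod 251 = 74

Answer: C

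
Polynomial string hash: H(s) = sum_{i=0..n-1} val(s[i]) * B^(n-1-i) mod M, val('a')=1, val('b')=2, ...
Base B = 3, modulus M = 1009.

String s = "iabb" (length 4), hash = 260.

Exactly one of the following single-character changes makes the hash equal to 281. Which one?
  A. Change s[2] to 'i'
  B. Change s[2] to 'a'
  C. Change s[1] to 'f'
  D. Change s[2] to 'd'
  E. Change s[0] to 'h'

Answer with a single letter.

Option A: s[2]='b'->'i', delta=(9-2)*3^1 mod 1009 = 21, hash=260+21 mod 1009 = 281 <-- target
Option B: s[2]='b'->'a', delta=(1-2)*3^1 mod 1009 = 1006, hash=260+1006 mod 1009 = 257
Option C: s[1]='a'->'f', delta=(6-1)*3^2 mod 1009 = 45, hash=260+45 mod 1009 = 305
Option D: s[2]='b'->'d', delta=(4-2)*3^1 mod 1009 = 6, hash=260+6 mod 1009 = 266
Option E: s[0]='i'->'h', delta=(8-9)*3^3 mod 1009 = 982, hash=260+982 mod 1009 = 233

Answer: A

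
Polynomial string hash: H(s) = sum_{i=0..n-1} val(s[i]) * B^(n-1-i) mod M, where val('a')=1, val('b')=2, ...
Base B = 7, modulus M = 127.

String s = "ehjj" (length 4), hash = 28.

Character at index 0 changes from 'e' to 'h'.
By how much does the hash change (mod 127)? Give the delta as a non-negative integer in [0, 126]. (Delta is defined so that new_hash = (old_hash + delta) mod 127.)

Answer: 13

Derivation:
Delta formula: (val(new) - val(old)) * B^(n-1-k) mod M
  val('h') - val('e') = 8 - 5 = 3
  B^(n-1-k) = 7^3 mod 127 = 89
  Delta = 3 * 89 mod 127 = 13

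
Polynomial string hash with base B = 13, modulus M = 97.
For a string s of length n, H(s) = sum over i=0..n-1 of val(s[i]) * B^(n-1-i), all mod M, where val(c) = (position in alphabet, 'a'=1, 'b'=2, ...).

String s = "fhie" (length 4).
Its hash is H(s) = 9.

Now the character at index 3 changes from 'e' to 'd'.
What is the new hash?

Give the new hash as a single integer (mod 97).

val('e') = 5, val('d') = 4
Position k = 3, exponent = n-1-k = 0
B^0 mod M = 13^0 mod 97 = 1
Delta = (4 - 5) * 1 mod 97 = 96
New hash = (9 + 96) mod 97 = 8

Answer: 8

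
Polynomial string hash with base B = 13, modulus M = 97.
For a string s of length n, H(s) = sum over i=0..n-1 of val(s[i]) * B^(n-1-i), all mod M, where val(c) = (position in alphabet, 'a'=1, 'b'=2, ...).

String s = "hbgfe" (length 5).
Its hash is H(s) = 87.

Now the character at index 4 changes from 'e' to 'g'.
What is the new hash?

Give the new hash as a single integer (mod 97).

Answer: 89

Derivation:
val('e') = 5, val('g') = 7
Position k = 4, exponent = n-1-k = 0
B^0 mod M = 13^0 mod 97 = 1
Delta = (7 - 5) * 1 mod 97 = 2
New hash = (87 + 2) mod 97 = 89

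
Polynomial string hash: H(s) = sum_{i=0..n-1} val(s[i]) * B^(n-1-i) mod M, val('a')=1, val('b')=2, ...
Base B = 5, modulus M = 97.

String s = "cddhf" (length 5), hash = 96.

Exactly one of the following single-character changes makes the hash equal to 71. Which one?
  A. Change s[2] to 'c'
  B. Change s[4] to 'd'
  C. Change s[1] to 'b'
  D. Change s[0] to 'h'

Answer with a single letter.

Answer: A

Derivation:
Option A: s[2]='d'->'c', delta=(3-4)*5^2 mod 97 = 72, hash=96+72 mod 97 = 71 <-- target
Option B: s[4]='f'->'d', delta=(4-6)*5^0 mod 97 = 95, hash=96+95 mod 97 = 94
Option C: s[1]='d'->'b', delta=(2-4)*5^3 mod 97 = 41, hash=96+41 mod 97 = 40
Option D: s[0]='c'->'h', delta=(8-3)*5^4 mod 97 = 21, hash=96+21 mod 97 = 20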